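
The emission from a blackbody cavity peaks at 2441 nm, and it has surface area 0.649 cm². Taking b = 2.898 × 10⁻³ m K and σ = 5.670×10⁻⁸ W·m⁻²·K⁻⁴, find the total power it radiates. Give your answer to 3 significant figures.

P ≈ 7.31 W

Wien's law: T = b/λ_max = 2.898×10⁻³/2.441×10⁻⁶ = 1187.22 K.
Area A = 0.649 cm² = 6.49×10⁻⁵ m².
Then P = σAT⁴ = 5.670×10⁻⁸×6.49×10⁻⁵×(1187.22)⁴ = 7.31 W.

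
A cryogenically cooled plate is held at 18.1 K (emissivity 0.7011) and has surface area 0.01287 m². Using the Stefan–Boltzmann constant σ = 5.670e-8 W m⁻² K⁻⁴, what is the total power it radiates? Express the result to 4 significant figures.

P ≈ 5.491×10⁻⁵ W

Area A = 0.01287 m².
P = εσAT⁴ = 0.7011 × 5.670×10⁻⁸ × 0.01287 × (18.1)⁴ = 5.491×10⁻⁵ W.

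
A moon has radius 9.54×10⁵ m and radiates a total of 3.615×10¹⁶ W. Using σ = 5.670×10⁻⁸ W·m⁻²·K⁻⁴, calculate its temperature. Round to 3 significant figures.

T ≈ 486 K

Surface area A = 4πR² = 4π(9.54×10⁵ m)² = 1.14369×10¹³ m².
P = σAT⁴ ⇒ T = (P/(σA))^(1/4) = (3.615×10¹⁶/(5.670×10⁻⁸×1.14369×10¹³))^(1/4) = 486 K.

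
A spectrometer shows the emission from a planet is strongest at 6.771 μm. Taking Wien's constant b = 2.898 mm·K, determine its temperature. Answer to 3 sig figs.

T ≈ 428 K

Wien's law gives T = b/λ_max = (2.898×10⁻³ m·K)/(6.771×10⁻⁶ m) = 428 K.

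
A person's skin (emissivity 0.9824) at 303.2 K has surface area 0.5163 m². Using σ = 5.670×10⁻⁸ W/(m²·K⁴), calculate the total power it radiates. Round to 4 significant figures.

Area A = 0.5163 m².
P = εσAT⁴ = 0.9824 × 5.670×10⁻⁸ × 0.5163 × (303.2)⁴ = 243.0 W.

P ≈ 243.0 W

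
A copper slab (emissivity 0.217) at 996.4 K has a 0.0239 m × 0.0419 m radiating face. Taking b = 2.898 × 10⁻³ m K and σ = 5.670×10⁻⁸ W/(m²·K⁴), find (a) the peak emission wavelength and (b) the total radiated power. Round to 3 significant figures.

(a) λ_max = b/T = 2.898×10⁻³/996.4 = 2.908×10⁻⁶ m = 2.91 μm.
Area A = 0.0239 × 0.0419 = 1.00141×10⁻³ m².
(b) P = εσAT⁴ = 0.217×5.670×10⁻⁸×1.00141×10⁻³×(996.4)⁴ = 12.1 W.

λ_max ≈ 2.91 μm; P ≈ 12.1 W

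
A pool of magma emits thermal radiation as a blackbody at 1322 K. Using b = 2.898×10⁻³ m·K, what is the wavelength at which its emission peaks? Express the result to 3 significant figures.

λ_max ≈ 2.19 μm

Wien's displacement law: λ_max = b/T = (2.898×10⁻³ m·K)/(1322 K) = 2.192×10⁻⁶ m.
That is 2.19 μm, in the infrared range.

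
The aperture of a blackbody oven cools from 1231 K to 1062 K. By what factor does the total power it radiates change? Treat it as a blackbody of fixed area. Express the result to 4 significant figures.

P ∝ T⁴, so P₂/P₁ = (T₂/T₁)⁴ = (1062/1231)⁴ = (0.862713)⁴ = 0.5539.

P₂/P₁ ≈ 0.5539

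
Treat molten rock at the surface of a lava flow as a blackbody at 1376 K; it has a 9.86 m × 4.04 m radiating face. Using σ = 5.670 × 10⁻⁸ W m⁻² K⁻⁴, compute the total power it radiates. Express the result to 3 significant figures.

Area A = 9.86 × 4.04 = 39.8344 m².
P = σAT⁴ = 5.670×10⁻⁸ × 39.8344 × (1376)⁴ = 8.10×10⁶ W.

P ≈ 8.10×10⁶ W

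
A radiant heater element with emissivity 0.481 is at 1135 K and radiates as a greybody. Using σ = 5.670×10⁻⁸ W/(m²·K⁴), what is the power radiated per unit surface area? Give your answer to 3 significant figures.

I ≈ 4.53×10⁴ W/m²

Stefan–Boltzmann: I = εσT⁴ = 0.481 × 5.670×10⁻⁸ × (1135)⁴ = 4.53×10⁴ W/m².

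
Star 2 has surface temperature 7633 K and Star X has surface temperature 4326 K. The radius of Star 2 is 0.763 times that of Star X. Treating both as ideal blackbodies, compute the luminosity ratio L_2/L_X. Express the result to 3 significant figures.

L ∝ R²T⁴, so L_2/L_X = (R_2/R_X)²(T_2/T_X)⁴ = (0.763)² × (7633/4326)⁴ = 0.582169 × 9.69248 = 5.64.

L_2/L_X ≈ 5.64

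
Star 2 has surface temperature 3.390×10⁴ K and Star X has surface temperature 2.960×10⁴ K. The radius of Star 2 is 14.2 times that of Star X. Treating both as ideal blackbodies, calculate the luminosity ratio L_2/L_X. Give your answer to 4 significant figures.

L ∝ R²T⁴, so L_2/L_X = (R_2/R_X)²(T_2/T_X)⁴ = (14.2)² × (3.390×10⁴/2.960×10⁴)⁴ = 201.64 × 1.72041 = 346.9.

L_2/L_X ≈ 346.9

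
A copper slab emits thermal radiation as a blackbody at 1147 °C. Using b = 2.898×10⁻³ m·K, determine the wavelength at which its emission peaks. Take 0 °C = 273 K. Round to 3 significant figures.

λ_max ≈ 2.04×10³ nm

T = 1147 °C + 273 = 1420 K.
Wien's displacement law: λ_max = b/T = (2.898×10⁻³ m·K)/(1420 K) = 2.041×10⁻⁶ m.
That is 2.04×10³ nm, in the infrared range.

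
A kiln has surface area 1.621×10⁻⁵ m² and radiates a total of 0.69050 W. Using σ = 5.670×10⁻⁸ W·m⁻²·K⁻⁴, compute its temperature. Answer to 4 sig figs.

T ≈ 931.0 K

Area A = 1.621×10⁻⁵ m².
P = σAT⁴ ⇒ T = (P/(σA))^(1/4) = (0.69050/(5.670×10⁻⁸×1.621×10⁻⁵))^(1/4) = 931.0 K.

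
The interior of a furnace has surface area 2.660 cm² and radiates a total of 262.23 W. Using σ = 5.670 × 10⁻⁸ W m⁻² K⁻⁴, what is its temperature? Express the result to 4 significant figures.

Area A = 2.660 cm² = 2.660×10⁻⁴ m².
P = σAT⁴ ⇒ T = (P/(σA))^(1/4) = (262.23/(5.670×10⁻⁸×2.660×10⁻⁴))^(1/4) = 2042 K.

T ≈ 2042 K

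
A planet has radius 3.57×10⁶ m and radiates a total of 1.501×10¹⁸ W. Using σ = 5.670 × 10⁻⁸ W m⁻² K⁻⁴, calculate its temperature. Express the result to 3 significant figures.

T ≈ 638 K

Surface area A = 4πR² = 4π(3.57×10⁶ m)² = 1.60157×10¹⁴ m².
P = σAT⁴ ⇒ T = (P/(σA))^(1/4) = (1.501×10¹⁸/(5.670×10⁻⁸×1.60157×10¹⁴))^(1/4) = 638 K.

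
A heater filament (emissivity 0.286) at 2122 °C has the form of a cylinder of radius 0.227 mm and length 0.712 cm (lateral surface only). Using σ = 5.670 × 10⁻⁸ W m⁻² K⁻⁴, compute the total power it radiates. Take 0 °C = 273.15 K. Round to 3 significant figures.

T = 2122 °C + 273.15 = 2395.15 K.
Lateral area A = 2πrL = 2π×2.27×10⁻⁴×7.12×10⁻³ = 1.01551×10⁻⁵ m².
P = εσAT⁴ = 0.286 × 5.670×10⁻⁸ × 1.01551×10⁻⁵ × (2395.15)⁴ = 5.42 W.

P ≈ 5.42 W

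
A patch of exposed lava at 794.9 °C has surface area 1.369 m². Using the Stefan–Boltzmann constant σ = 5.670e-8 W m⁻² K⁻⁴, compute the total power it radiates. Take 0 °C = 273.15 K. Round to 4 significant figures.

T = 794.9 °C + 273.15 = 1068.05 K.
Area A = 1.369 m².
P = σAT⁴ = 5.670×10⁻⁸ × 1.369 × (1068.05)⁴ = 1.010×10⁵ W.

P ≈ 1.010×10⁵ W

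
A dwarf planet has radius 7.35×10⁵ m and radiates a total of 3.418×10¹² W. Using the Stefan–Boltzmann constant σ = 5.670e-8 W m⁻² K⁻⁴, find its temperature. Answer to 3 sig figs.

T ≈ 54.6 K

Surface area A = 4πR² = 4π(7.35×10⁵ m)² = 6.78867×10¹² m².
P = σAT⁴ ⇒ T = (P/(σA))^(1/4) = (3.418×10¹²/(5.670×10⁻⁸×6.78867×10¹²))^(1/4) = 54.6 K.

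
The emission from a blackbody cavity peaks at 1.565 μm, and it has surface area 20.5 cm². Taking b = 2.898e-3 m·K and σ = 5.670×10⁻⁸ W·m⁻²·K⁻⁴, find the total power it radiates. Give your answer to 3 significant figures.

P ≈ 1.37×10³ W

Wien's law: T = b/λ_max = 2.898×10⁻³/1.565×10⁻⁶ = 1851.76 K.
Area A = 20.5 cm² = 2.05×10⁻³ m².
Then P = σAT⁴ = 5.670×10⁻⁸×2.05×10⁻³×(1851.76)⁴ = 1.37×10³ W.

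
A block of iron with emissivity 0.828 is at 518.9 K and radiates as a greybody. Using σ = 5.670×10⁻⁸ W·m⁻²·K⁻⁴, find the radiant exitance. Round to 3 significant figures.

I ≈ 3.40×10³ W/m²

Stefan–Boltzmann: I = εσT⁴ = 0.828 × 5.670×10⁻⁸ × (518.9)⁴ = 3.40×10³ W/m².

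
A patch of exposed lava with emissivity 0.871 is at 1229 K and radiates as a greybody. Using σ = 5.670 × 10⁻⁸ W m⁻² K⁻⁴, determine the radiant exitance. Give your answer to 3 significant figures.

I ≈ 1.13×10⁵ W/m²

Stefan–Boltzmann: I = εσT⁴ = 0.871 × 5.670×10⁻⁸ × (1229)⁴ = 1.13×10⁵ W/m².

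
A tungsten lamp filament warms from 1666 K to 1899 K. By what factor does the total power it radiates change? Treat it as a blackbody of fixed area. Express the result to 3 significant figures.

P₂/P₁ ≈ 1.69

P ∝ T⁴, so P₂/P₁ = (T₂/T₁)⁴ = (1899/1666)⁴ = (1.13986)⁴ = 1.69.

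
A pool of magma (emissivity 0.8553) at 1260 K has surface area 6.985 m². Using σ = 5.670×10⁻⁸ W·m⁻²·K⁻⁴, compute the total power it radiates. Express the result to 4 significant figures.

Area A = 6.985 m².
P = εσAT⁴ = 0.8553 × 5.670×10⁻⁸ × 6.985 × (1260)⁴ = 8.538×10⁵ W.

P ≈ 8.538×10⁵ W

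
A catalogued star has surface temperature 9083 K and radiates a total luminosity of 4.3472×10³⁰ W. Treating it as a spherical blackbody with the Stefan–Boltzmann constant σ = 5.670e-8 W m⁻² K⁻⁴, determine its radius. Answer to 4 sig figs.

R ≈ 2.994×10¹⁰ m

L = 4πR²σT⁴ ⇒ R = √(L/(4πσT⁴)).
σT⁴ = 3.85923×10⁸ W/m², so R = √(4.3472×10³⁰/(4π×3.85923×10⁸)) = 2.994×10¹⁰ m.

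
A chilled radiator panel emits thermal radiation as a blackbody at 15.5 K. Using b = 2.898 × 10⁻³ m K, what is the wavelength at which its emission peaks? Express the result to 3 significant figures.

Wien's displacement law: λ_max = b/T = (2.898×10⁻³ m·K)/(15.5 K) = 1.870×10⁻⁴ m.
That is 187 μm, in the infrared range.

λ_max ≈ 187 μm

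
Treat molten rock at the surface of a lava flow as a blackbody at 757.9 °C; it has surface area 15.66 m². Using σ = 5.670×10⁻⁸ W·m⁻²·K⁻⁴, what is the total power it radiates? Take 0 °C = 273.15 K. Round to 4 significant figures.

T = 757.9 °C + 273.15 = 1031.05 K.
Area A = 15.66 m².
P = σAT⁴ = 5.670×10⁻⁸ × 15.66 × (1031.05)⁴ = 1.003×10⁶ W.

P ≈ 1.003×10⁶ W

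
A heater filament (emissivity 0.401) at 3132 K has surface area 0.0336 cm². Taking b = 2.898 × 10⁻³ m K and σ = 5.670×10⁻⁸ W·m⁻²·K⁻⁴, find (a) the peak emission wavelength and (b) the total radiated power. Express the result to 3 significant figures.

(a) λ_max = b/T = 2.898×10⁻³/3132 = 9.253×10⁻⁷ m = 0.925 μm.
Area A = 0.0336 cm² = 3.36×10⁻⁶ m².
(b) P = εσAT⁴ = 0.401×5.670×10⁻⁸×3.36×10⁻⁶×(3132)⁴ = 7.35 W.

λ_max ≈ 0.925 μm; P ≈ 7.35 W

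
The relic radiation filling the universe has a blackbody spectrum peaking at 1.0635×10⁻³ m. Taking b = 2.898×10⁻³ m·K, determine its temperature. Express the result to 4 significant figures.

T ≈ 2.725 K

Wien's law gives T = b/λ_max = (2.898×10⁻³ m·K)/(1.0635×10⁻³ m) = 2.725 K.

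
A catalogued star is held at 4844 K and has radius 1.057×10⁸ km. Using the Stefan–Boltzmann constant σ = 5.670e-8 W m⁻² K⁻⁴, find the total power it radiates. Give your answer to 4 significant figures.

Surface area A = 4πR² = 4π(1.057×10¹¹ m)² = 1.40398×10²³ m².
P = σAT⁴ = 5.670×10⁻⁸ × 1.40398×10²³ × (4844)⁴ = 4.383×10³⁰ W.

P ≈ 4.383×10³⁰ W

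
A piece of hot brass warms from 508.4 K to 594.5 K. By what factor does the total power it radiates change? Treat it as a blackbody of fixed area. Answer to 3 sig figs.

P ∝ T⁴, so P₂/P₁ = (T₂/T₁)⁴ = (594.5/508.4)⁴ = (1.16935)⁴ = 1.87.

P₂/P₁ ≈ 1.87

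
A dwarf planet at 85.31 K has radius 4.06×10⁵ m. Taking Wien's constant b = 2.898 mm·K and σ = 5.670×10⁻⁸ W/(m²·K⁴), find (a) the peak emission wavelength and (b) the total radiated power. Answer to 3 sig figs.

λ_max ≈ 34.0 μm; P ≈ 6.22×10¹² W

(a) λ_max = b/T = 2.898×10⁻³/85.31 = 3.397×10⁻⁵ m = 34.0 μm.
Surface area A = 4πR² = 4π(4.06×10⁵ m)² = 2.07139×10¹² m².
(b) P = σAT⁴ = 5.670×10⁻⁸×2.07139×10¹²×(85.31)⁴ = 6.22×10¹² W.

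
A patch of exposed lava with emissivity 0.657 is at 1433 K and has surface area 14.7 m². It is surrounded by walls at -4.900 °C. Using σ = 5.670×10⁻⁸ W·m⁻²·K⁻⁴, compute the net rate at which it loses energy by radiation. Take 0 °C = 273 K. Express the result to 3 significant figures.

Net loss ≈ 2.31×10⁶ W

Surroundings: T = -4.900 °C + 273 = 268.100 K.
Area A = 14.7 m².
Net radiated power P_net = εσA(T⁴ − T₀⁴) = 0.657×5.670×10⁻⁸×14.7×(1433⁴ − 268.100⁴).
T⁴ − T₀⁴ = 4.21682×10¹² − 5.16639×10⁹ = 4.21165×10¹² K⁴, so P_net = 2.31×10⁶ W.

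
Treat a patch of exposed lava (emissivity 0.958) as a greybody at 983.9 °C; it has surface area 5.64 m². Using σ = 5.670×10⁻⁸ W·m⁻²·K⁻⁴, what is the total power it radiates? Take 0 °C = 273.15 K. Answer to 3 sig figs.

P ≈ 7.65×10⁵ W

T = 983.9 °C + 273.15 = 1257.05 K.
Area A = 5.64 m².
P = εσAT⁴ = 0.958 × 5.670×10⁻⁸ × 5.64 × (1257.05)⁴ = 7.65×10⁵ W.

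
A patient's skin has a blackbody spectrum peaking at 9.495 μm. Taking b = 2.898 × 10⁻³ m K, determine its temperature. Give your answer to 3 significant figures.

Wien's law gives T = b/λ_max = (2.898×10⁻³ m·K)/(9.495×10⁻⁶ m) = 305 K.

T ≈ 305 K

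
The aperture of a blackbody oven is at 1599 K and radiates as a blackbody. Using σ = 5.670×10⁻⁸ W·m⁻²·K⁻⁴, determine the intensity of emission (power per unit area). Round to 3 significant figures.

Stefan–Boltzmann: I = σT⁴ = 5.670×10⁻⁸ × (1599)⁴ = 3.71×10⁵ W/m².

I ≈ 3.71×10⁵ W/m²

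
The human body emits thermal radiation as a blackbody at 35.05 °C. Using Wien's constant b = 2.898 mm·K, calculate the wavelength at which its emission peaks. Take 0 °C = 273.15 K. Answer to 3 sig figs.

T = 35.05 °C + 273.15 = 308.20 K.
Wien's displacement law: λ_max = b/T = (2.898×10⁻³ m·K)/(308.20 K) = 9.403×10⁻⁶ m.
That is 9.40 μm, in the infrared range.

λ_max ≈ 9.40 μm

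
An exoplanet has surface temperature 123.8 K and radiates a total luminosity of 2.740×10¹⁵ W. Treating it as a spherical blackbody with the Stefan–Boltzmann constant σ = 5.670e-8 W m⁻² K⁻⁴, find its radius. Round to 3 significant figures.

L = 4πR²σT⁴ ⇒ R = √(L/(4πσT⁴)).
σT⁴ = 13.3188 W/m², so R = √(2.740×10¹⁵/(4π×13.3188)) = 4.05×10⁶ m.

R ≈ 4.05×10⁶ m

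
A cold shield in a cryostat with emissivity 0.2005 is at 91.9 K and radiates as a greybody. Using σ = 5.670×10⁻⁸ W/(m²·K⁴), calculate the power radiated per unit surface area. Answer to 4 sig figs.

I ≈ 0.8109 W/m²

Stefan–Boltzmann: I = εσT⁴ = 0.2005 × 5.670×10⁻⁸ × (91.9)⁴ = 0.8109 W/m².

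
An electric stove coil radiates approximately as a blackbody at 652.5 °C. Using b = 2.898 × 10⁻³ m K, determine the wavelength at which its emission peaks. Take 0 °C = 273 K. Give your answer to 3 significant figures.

λ_max ≈ 3.13 μm

T = 652.5 °C + 273 = 925.5 K.
Wien's displacement law: λ_max = b/T = (2.898×10⁻³ m·K)/(925.5 K) = 3.131×10⁻⁶ m.
That is 3.13 μm, in the infrared range.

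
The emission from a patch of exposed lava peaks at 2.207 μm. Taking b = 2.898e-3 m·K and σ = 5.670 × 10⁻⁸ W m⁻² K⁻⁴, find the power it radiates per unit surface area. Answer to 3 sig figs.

I ≈ 1.69×10⁵ W/m²

Wien's law: T = b/λ_max = 2.898×10⁻³/2.207×10⁻⁶ = 1313.09 K.
Then I = σT⁴ = 5.670×10⁻⁸×(1313.09)⁴ = 1.69×10⁵ W/m².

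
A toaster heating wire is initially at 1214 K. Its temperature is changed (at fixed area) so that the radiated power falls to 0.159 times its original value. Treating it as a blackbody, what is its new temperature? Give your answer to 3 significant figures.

T₂ ≈ 767 K

P ∝ T⁴, so T₂/T₁ = (P₂/P₁)^(1/4) = (0.159)^(1/4) = 0.631465.
T₂ = 1214 × 0.631465 = 767 K.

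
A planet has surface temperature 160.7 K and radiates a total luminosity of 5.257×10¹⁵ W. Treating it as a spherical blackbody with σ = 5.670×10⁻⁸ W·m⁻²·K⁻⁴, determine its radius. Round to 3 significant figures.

R ≈ 3.33×10⁶ m

L = 4πR²σT⁴ ⇒ R = √(L/(4πσT⁴)).
σT⁴ = 37.8135 W/m², so R = √(5.257×10¹⁵/(4π×37.8135)) = 3.33×10⁶ m.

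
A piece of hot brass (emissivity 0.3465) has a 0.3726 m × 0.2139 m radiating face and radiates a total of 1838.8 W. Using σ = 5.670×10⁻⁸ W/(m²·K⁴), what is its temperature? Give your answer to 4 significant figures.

T ≈ 1041 K

Area A = 0.3726 × 0.2139 = 0.0796991 m².
P = εσAT⁴ ⇒ T = (P/(εσA))^(1/4) = (1838.8/(0.3465×5.670×10⁻⁸×0.0796991))^(1/4) = 1041 K.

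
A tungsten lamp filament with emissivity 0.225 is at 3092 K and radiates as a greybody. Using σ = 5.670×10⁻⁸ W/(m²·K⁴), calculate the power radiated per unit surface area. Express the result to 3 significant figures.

I ≈ 1.17×10⁶ W/m²

Stefan–Boltzmann: I = εσT⁴ = 0.225 × 5.670×10⁻⁸ × (3092)⁴ = 1.17×10⁶ W/m².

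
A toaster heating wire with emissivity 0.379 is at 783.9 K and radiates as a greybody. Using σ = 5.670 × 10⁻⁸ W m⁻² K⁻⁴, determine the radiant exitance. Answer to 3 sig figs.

Stefan–Boltzmann: I = εσT⁴ = 0.379 × 5.670×10⁻⁸ × (783.9)⁴ = 8.11×10³ W/m².

I ≈ 8.11×10³ W/m²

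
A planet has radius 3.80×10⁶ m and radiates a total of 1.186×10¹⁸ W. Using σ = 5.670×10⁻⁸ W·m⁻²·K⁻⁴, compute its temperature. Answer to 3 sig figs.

Surface area A = 4πR² = 4π(3.80×10⁶ m)² = 1.81458×10¹⁴ m².
P = σAT⁴ ⇒ T = (P/(σA))^(1/4) = (1.186×10¹⁸/(5.670×10⁻⁸×1.81458×10¹⁴))^(1/4) = 583 K.

T ≈ 583 K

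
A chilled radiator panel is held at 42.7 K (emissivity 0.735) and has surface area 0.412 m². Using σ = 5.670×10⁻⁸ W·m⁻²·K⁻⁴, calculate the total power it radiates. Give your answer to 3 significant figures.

P ≈ 0.0571 W

Area A = 0.412 m².
P = εσAT⁴ = 0.735 × 5.670×10⁻⁸ × 0.412 × (42.7)⁴ = 0.0571 W.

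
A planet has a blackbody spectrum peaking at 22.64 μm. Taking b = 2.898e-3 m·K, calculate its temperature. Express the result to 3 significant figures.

Wien's law gives T = b/λ_max = (2.898×10⁻³ m·K)/(2.264×10⁻⁵ m) = 128 K.

T ≈ 128 K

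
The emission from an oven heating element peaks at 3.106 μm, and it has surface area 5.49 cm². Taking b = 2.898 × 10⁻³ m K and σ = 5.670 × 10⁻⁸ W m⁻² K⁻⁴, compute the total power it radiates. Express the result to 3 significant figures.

Wien's law: T = b/λ_max = 2.898×10⁻³/3.106×10⁻⁶ = 933.033 K.
Area A = 5.49 cm² = 5.49×10⁻⁴ m².
Then P = σAT⁴ = 5.670×10⁻⁸×5.49×10⁻⁴×(933.033)⁴ = 23.6 W.

P ≈ 23.6 W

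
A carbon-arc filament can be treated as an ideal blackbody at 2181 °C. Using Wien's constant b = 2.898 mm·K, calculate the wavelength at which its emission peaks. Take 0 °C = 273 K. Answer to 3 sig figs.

λ_max ≈ 1.18 μm

T = 2181 °C + 273 = 2454 K.
Wien's displacement law: λ_max = b/T = (2.898×10⁻³ m·K)/(2454 K) = 1.181×10⁻⁶ m.
That is 1.18 μm, in the infrared range.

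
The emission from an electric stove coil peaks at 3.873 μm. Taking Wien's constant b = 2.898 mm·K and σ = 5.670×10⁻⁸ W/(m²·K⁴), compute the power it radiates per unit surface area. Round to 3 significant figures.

Wien's law: T = b/λ_max = 2.898×10⁻³/3.873×10⁻⁶ = 748.257 K.
Then I = σT⁴ = 5.670×10⁻⁸×(748.257)⁴ = 1.78×10⁴ W/m².

I ≈ 1.78×10⁴ W/m²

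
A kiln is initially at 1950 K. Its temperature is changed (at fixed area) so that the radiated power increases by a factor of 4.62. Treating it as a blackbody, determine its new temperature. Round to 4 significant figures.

P ∝ T⁴, so T₂/T₁ = (P₂/P₁)^(1/4) = (4.62)^(1/4) = 1.46609.
T₂ = 1950 × 1.46609 = 2859 K.

T₂ ≈ 2859 K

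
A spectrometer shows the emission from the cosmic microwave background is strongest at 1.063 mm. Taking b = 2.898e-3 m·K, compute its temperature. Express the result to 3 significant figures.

T ≈ 2.73 K

Wien's law gives T = b/λ_max = (2.898×10⁻³ m·K)/(1.063×10⁻³ m) = 2.73 K.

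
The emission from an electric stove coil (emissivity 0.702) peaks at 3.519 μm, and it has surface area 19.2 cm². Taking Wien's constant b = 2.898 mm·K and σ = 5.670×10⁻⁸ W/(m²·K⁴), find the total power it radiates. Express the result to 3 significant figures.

Wien's law: T = b/λ_max = 2.898×10⁻³/3.519×10⁻⁶ = 823.529 K.
Area A = 19.2 cm² = 1.92×10⁻³ m².
Then P = εσAT⁴ = 0.702×5.670×10⁻⁸×1.92×10⁻³×(823.529)⁴ = 35.2 W.

P ≈ 35.2 W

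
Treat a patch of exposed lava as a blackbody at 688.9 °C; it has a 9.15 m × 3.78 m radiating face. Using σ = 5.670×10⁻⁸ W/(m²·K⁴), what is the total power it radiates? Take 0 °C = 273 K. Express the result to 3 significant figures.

P ≈ 1.68×10⁶ W

T = 688.9 °C + 273 = 961.9 K.
Area A = 9.15 × 3.78 = 34.587 m².
P = σAT⁴ = 5.670×10⁻⁸ × 34.587 × (961.9)⁴ = 1.68×10⁶ W.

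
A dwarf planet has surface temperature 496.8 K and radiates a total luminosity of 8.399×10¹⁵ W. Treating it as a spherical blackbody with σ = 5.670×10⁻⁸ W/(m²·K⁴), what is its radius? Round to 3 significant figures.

R ≈ 4.40×10⁵ m

L = 4πR²σT⁴ ⇒ R = √(L/(4πσT⁴)).
σT⁴ = 3453.90 W/m², so R = √(8.399×10¹⁵/(4π×3453.90)) = 4.40×10⁵ m.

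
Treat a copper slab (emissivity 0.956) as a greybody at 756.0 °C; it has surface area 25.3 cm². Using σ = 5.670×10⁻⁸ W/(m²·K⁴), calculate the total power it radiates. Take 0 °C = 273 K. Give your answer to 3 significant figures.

T = 756.0 °C + 273 = 1029.0 K.
Area A = 25.3 cm² = 2.53×10⁻³ m².
P = εσAT⁴ = 0.956 × 5.670×10⁻⁸ × 2.53×10⁻³ × (1029.0)⁴ = 154 W.

P ≈ 154 W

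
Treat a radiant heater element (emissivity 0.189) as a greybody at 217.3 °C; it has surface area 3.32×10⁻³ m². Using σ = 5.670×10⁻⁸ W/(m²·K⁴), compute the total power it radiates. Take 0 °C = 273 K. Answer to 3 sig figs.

T = 217.3 °C + 273 = 490.3 K.
Area A = 3.32×10⁻³ m².
P = εσAT⁴ = 0.189 × 5.670×10⁻⁸ × 3.32×10⁻³ × (490.3)⁴ = 2.06 W.

P ≈ 2.06 W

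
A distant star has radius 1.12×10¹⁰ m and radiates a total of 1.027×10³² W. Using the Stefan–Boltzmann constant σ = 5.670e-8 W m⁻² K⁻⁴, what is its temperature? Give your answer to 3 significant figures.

Surface area A = 4πR² = 4π(1.12×10¹⁰ m)² = 1.57633×10²¹ m².
P = σAT⁴ ⇒ T = (P/(σA))^(1/4) = (1.027×10³²/(5.670×10⁻⁸×1.57633×10²¹))^(1/4) = 3.27×10⁴ K.

T ≈ 3.27×10⁴ K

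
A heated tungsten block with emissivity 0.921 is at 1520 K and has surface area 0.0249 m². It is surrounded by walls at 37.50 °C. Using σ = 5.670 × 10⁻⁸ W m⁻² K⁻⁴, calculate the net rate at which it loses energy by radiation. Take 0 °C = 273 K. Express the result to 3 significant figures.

Surroundings: T = 37.50 °C + 273 = 310.50 K.
Area A = 0.0249 m².
Net radiated power P_net = εσA(T⁴ − T₀⁴) = 0.921×5.670×10⁻⁸×0.0249×(1520⁴ − 310.50⁴).
T⁴ − T₀⁴ = 5.33795×10¹² − 9.29494×10⁹ = 5.32866×10¹² K⁴, so P_net = 6.93×10³ W.

Net loss ≈ 6.93×10³ W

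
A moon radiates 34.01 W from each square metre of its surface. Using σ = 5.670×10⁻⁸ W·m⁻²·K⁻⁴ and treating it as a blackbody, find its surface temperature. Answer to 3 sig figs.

T ≈ 156 K

I = σT⁴, so T = (I/σ)^(1/4) = (34.01/(5.670×10⁻⁸))^(1/4) = 156 K.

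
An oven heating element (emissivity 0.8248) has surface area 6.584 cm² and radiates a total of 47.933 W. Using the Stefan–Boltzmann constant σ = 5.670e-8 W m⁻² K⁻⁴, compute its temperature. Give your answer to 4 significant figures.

T ≈ 1117 K

Area A = 6.584 cm² = 6.584×10⁻⁴ m².
P = εσAT⁴ ⇒ T = (P/(εσA))^(1/4) = (47.933/(0.8248×5.670×10⁻⁸×6.584×10⁻⁴))^(1/4) = 1117 K.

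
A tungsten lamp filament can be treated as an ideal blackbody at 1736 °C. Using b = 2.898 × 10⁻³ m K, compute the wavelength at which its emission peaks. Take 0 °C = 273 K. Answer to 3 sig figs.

λ_max ≈ 1.44×10³ nm

T = 1736 °C + 273 = 2009 K.
Wien's displacement law: λ_max = b/T = (2.898×10⁻³ m·K)/(2009 K) = 1.443×10⁻⁶ m.
That is 1.44×10³ nm, in the infrared range.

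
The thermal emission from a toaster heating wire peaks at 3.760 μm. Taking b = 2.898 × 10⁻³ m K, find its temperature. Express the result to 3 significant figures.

T ≈ 771 K

Wien's law gives T = b/λ_max = (2.898×10⁻³ m·K)/(3.760×10⁻⁶ m) = 771 K.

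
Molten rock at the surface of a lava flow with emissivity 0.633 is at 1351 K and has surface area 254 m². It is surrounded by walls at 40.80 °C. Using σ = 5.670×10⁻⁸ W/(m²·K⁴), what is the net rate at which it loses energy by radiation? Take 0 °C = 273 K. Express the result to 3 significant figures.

Net loss ≈ 3.03×10⁷ W

Surroundings: T = 40.80 °C + 273 = 313.80 K.
Area A = 254 m².
Net radiated power P_net = εσA(T⁴ − T₀⁴) = 0.633×5.670×10⁻⁸×254×(1351⁴ − 313.80⁴).
T⁴ − T₀⁴ = 3.33136×10¹² − 9.69643×10⁹ = 3.32166×10¹² K⁴, so P_net = 3.03×10⁷ W.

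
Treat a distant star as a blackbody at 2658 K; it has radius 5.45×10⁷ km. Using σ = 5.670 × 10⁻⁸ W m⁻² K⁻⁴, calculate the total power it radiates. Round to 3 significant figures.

Surface area A = 4πR² = 4π(5.45×10¹⁰ m)² = 3.73253×10²² m².
P = σAT⁴ = 5.670×10⁻⁸ × 3.73253×10²² × (2658)⁴ = 1.06×10²⁹ W.

P ≈ 1.06×10²⁹ W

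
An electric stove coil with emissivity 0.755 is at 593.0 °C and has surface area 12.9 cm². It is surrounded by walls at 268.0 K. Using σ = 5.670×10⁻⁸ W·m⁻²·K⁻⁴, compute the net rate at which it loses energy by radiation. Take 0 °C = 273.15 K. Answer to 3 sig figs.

T = 593.0 °C + 273.15 = 866.15 K.
Area A = 12.9 cm² = 1.29×10⁻³ m².
Net radiated power P_net = εσA(T⁴ − T₀⁴) = 0.755×5.670×10⁻⁸×1.29×10⁻³×(866.15⁴ − 268.0⁴).
T⁴ − T₀⁴ = 5.62824×10¹¹ − 5.15869×10⁹ = 5.57665×10¹¹ K⁴, so P_net = 30.8 W.

Net loss ≈ 30.8 W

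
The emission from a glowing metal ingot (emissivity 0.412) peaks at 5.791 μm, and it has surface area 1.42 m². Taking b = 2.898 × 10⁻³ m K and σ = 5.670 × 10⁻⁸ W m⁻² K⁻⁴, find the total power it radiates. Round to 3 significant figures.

P ≈ 2.08×10³ W

Wien's law: T = b/λ_max = 2.898×10⁻³/5.791×10⁻⁶ = 500.432 K.
Area A = 1.42 m².
Then P = εσAT⁴ = 0.412×5.670×10⁻⁸×1.42×(500.432)⁴ = 2.08×10³ W.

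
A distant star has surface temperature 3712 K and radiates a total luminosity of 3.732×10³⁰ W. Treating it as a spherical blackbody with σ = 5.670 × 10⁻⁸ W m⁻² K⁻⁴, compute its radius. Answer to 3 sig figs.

R ≈ 1.66×10¹¹ m

L = 4πR²σT⁴ ⇒ R = √(L/(4πσT⁴)).
σT⁴ = 1.07650×10⁷ W/m², so R = √(3.732×10³⁰/(4π×1.07650×10⁷)) = 1.66×10¹¹ m.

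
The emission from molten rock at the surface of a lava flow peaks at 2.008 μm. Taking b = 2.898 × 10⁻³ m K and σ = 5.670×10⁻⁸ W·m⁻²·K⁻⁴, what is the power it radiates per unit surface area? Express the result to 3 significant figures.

Wien's law: T = b/λ_max = 2.898×10⁻³/2.008×10⁻⁶ = 1443.23 K.
Then I = σT⁴ = 5.670×10⁻⁸×(1443.23)⁴ = 2.46×10⁵ W/m².

I ≈ 2.46×10⁵ W/m²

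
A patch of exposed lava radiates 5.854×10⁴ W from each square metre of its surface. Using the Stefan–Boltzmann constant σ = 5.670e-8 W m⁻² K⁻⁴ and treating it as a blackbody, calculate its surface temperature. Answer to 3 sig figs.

T ≈ 1.01×10³ K

I = σT⁴, so T = (I/σ)^(1/4) = (5.854×10⁴/(5.670×10⁻⁸))^(1/4) = 1.01×10³ K.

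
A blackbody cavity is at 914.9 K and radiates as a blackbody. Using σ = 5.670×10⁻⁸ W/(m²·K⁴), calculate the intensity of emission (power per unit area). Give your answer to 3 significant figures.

I ≈ 3.97×10⁴ W/m²

Stefan–Boltzmann: I = σT⁴ = 5.670×10⁻⁸ × (914.9)⁴ = 3.97×10⁴ W/m².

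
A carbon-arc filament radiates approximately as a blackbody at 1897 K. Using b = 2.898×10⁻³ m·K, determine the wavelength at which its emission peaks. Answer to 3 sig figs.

Wien's displacement law: λ_max = b/T = (2.898×10⁻³ m·K)/(1897 K) = 1.528×10⁻⁶ m.
That is 1.53 μm, in the infrared range.

λ_max ≈ 1.53 μm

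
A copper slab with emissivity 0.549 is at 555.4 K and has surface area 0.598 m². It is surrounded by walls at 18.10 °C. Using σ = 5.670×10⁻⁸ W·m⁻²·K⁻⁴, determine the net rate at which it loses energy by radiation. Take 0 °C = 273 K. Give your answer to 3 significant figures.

Surroundings: T = 18.10 °C + 273 = 291.10 K.
Area A = 0.598 m².
Net radiated power P_net = εσA(T⁴ − T₀⁴) = 0.549×5.670×10⁻⁸×0.598×(555.4⁴ − 291.10⁴).
T⁴ − T₀⁴ = 9.51532×10¹⁰ − 7.18073×10⁹ = 8.79725×10¹⁰ K⁴, so P_net = 1.64×10³ W.

Net loss ≈ 1.64×10³ W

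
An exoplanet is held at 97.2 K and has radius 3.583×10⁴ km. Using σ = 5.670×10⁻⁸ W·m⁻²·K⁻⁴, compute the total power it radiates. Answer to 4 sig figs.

Surface area A = 4πR² = 4π(3.583×10⁷ m)² = 1.61326×10¹⁶ m².
P = σAT⁴ = 5.670×10⁻⁸ × 1.61326×10¹⁶ × (97.2)⁴ = 8.165×10¹⁶ W.

P ≈ 8.165×10¹⁶ W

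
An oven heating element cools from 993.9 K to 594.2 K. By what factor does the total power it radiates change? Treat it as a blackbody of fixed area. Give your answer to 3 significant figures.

P ∝ T⁴, so P₂/P₁ = (T₂/T₁)⁴ = (594.2/993.9)⁴ = (0.597847)⁴ = 0.128.

P₂/P₁ ≈ 0.128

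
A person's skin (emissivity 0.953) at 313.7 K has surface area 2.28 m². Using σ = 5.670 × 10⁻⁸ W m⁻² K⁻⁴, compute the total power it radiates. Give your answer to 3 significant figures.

P ≈ 1.19×10³ W

Area A = 2.28 m².
P = εσAT⁴ = 0.953 × 5.670×10⁻⁸ × 2.28 × (313.7)⁴ = 1.19×10³ W.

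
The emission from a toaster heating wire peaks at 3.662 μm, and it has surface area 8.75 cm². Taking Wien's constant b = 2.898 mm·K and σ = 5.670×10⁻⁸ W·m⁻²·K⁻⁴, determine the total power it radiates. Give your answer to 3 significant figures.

P ≈ 19.5 W

Wien's law: T = b/λ_max = 2.898×10⁻³/3.662×10⁻⁶ = 791.371 K.
Area A = 8.75 cm² = 8.75×10⁻⁴ m².
Then P = σAT⁴ = 5.670×10⁻⁸×8.75×10⁻⁴×(791.371)⁴ = 19.5 W.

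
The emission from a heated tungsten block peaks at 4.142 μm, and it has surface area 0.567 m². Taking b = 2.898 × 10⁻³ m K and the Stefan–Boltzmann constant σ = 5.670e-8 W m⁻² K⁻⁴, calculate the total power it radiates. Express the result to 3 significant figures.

Wien's law: T = b/λ_max = 2.898×10⁻³/4.142×10⁻⁶ = 699.662 K.
Area A = 0.567 m².
Then P = σAT⁴ = 5.670×10⁻⁸×0.567×(699.662)⁴ = 7.70×10³ W.

P ≈ 7.70×10³ W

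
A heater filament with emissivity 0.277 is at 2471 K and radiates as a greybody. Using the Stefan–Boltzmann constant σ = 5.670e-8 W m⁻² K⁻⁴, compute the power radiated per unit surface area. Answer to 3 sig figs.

I ≈ 5.86×10⁵ W/m²

Stefan–Boltzmann: I = εσT⁴ = 0.277 × 5.670×10⁻⁸ × (2471)⁴ = 5.86×10⁵ W/m².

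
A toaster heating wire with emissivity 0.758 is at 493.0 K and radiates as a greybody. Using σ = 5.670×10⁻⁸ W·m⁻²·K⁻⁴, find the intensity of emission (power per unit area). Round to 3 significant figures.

Stefan–Boltzmann: I = εσT⁴ = 0.758 × 5.670×10⁻⁸ × (493.0)⁴ = 2.54×10³ W/m².

I ≈ 2.54×10³ W/m²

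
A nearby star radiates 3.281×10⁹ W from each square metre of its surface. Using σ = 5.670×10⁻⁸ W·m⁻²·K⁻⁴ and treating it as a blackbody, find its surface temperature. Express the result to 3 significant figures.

T ≈ 1.55×10⁴ K

I = σT⁴, so T = (I/σ)^(1/4) = (3.281×10⁹/(5.670×10⁻⁸))^(1/4) = 1.55×10⁴ K.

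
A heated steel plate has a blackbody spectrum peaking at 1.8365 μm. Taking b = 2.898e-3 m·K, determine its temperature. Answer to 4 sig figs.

T ≈ 1578 K

Wien's law gives T = b/λ_max = (2.898×10⁻³ m·K)/(1.8365×10⁻⁶ m) = 1578 K.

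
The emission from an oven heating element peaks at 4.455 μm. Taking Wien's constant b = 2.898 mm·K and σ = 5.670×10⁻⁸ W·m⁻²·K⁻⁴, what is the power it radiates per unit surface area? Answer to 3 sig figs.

I ≈ 1.02×10⁴ W/m²

Wien's law: T = b/λ_max = 2.898×10⁻³/4.455×10⁻⁶ = 650.505 K.
Then I = σT⁴ = 5.670×10⁻⁸×(650.505)⁴ = 1.02×10⁴ W/m².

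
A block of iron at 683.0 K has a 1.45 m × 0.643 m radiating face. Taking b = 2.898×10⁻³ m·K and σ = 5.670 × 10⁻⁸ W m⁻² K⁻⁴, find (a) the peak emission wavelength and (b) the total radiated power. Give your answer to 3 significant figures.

λ_max ≈ 4.24 μm; P ≈ 1.15×10⁴ W

(a) λ_max = b/T = 2.898×10⁻³/683.0 = 4.243×10⁻⁶ m = 4.24 μm.
Area A = 1.45 × 0.643 = 0.93235 m².
(b) P = σAT⁴ = 5.670×10⁻⁸×0.93235×(683.0)⁴ = 1.15×10⁴ W.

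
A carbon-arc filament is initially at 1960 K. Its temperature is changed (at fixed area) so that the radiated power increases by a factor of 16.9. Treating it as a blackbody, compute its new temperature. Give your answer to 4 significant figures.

T₂ ≈ 3974 K

P ∝ T⁴, so T₂/T₁ = (P₂/P₁)^(1/4) = (16.9)^(1/4) = 2.02755.
T₂ = 1960 × 2.02755 = 3974 K.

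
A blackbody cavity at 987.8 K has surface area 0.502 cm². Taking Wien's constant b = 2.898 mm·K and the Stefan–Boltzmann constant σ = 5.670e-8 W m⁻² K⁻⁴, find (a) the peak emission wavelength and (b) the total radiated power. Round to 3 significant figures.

λ_max ≈ 2.93 μm; P ≈ 2.71 W

(a) λ_max = b/T = 2.898×10⁻³/987.8 = 2.934×10⁻⁶ m = 2.93 μm.
Area A = 0.502 cm² = 5.02×10⁻⁵ m².
(b) P = σAT⁴ = 5.670×10⁻⁸×5.02×10⁻⁵×(987.8)⁴ = 2.71 W.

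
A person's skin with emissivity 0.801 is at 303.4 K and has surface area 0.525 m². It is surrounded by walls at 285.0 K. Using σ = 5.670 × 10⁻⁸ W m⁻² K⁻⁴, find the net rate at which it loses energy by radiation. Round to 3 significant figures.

Net loss ≈ 44.7 W

Area A = 0.525 m².
Net radiated power P_net = εσA(T⁴ − T₀⁴) = 0.801×5.670×10⁻⁸×0.525×(303.4⁴ − 285.0⁴).
T⁴ − T₀⁴ = 8.47349×10⁹ − 6.59750×10⁹ = 1.87599×10⁹ K⁴, so P_net = 44.7 W.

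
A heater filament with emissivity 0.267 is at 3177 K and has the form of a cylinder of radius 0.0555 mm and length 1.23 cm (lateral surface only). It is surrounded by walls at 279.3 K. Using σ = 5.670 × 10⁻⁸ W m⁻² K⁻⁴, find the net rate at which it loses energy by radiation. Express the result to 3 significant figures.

Lateral area A = 2πrL = 2π×5.55×10⁻⁵×0.0123 = 4.28922×10⁻⁶ m².
Net radiated power P_net = εσA(T⁴ − T₀⁴) = 0.267×5.670×10⁻⁸×4.28922×10⁻⁶×(3177⁴ − 279.3⁴).
T⁴ − T₀⁴ = 1.01875×10¹⁴ − 6.08532×10⁹ = 1.01869×10¹⁴ K⁴, so P_net = 6.61 W.

Net loss ≈ 6.61 W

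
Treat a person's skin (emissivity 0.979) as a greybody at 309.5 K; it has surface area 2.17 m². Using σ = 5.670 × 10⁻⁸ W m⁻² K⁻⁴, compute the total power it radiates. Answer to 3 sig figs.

Area A = 2.17 m².
P = εσAT⁴ = 0.979 × 5.670×10⁻⁸ × 2.17 × (309.5)⁴ = 1.11×10³ W.

P ≈ 1.11×10³ W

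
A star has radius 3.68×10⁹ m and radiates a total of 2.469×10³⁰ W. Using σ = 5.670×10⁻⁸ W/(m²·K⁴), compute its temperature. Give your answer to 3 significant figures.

T ≈ 2.25×10⁴ K

Surface area A = 4πR² = 4π(3.68×10⁹ m)² = 1.70179×10²⁰ m².
P = σAT⁴ ⇒ T = (P/(σA))^(1/4) = (2.469×10³⁰/(5.670×10⁻⁸×1.70179×10²⁰))^(1/4) = 2.25×10⁴ K.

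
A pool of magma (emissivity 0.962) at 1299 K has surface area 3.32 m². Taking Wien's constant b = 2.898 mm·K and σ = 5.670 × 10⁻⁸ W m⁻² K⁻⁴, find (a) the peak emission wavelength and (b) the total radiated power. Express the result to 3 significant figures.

(a) λ_max = b/T = 2.898×10⁻³/1299 = 2.231×10⁻⁶ m = 2.23 μm.
Area A = 3.32 m².
(b) P = εσAT⁴ = 0.962×5.670×10⁻⁸×3.32×(1299)⁴ = 5.16×10⁵ W.

λ_max ≈ 2.23 μm; P ≈ 5.16×10⁵ W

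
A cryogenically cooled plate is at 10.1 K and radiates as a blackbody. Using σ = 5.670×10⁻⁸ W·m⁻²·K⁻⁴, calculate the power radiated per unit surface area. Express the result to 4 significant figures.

I ≈ 5.900×10⁻⁴ W/m²

Stefan–Boltzmann: I = σT⁴ = 5.670×10⁻⁸ × (10.1)⁴ = 5.900×10⁻⁴ W/m².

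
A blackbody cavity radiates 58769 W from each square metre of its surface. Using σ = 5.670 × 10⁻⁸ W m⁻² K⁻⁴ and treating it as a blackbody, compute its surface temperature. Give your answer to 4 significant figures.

T ≈ 1009 K

I = σT⁴, so T = (I/σ)^(1/4) = (58769/(5.670×10⁻⁸))^(1/4) = 1009 K.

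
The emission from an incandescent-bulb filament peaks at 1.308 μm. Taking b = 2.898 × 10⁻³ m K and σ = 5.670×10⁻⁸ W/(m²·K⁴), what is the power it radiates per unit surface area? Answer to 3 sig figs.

Wien's law: T = b/λ_max = 2.898×10⁻³/1.308×10⁻⁶ = 2215.60 K.
Then I = σT⁴ = 5.670×10⁻⁸×(2215.60)⁴ = 1.37×10⁶ W/m².

I ≈ 1.37×10⁶ W/m²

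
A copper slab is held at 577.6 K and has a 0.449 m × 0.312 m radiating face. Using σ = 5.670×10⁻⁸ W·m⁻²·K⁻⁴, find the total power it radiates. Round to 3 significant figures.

Area A = 0.449 × 0.312 = 0.140088 m².
P = σAT⁴ = 5.670×10⁻⁸ × 0.140088 × (577.6)⁴ = 884 W.

P ≈ 884 W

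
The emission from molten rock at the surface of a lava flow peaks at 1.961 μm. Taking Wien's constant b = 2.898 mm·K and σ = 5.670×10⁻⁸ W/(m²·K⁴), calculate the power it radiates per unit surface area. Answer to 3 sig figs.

I ≈ 2.70×10⁵ W/m²

Wien's law: T = b/λ_max = 2.898×10⁻³/1.961×10⁻⁶ = 1477.82 K.
Then I = σT⁴ = 5.670×10⁻⁸×(1477.82)⁴ = 2.70×10⁵ W/m².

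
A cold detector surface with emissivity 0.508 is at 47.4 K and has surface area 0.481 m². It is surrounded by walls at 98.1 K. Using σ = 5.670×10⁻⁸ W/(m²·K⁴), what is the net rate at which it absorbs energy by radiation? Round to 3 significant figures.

Area A = 0.481 m².
Net radiated power P_net = εσA(T⁴ − T₀⁴) = 0.508×5.670×10⁻⁸×0.481×(47.4⁴ − 98.1⁴).
T⁴ − T₀⁴ = 5.04793×10⁶ − 9.26139×10⁷ = -8.75660×10⁷ K⁴, so P_net = -1.21 W — negative, meaning a net gain of 1.21 W.

Net gain ≈ 1.21 W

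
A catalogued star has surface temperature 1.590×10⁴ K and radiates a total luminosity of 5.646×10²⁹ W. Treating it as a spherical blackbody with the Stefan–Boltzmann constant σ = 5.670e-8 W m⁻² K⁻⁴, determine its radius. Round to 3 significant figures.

L = 4πR²σT⁴ ⇒ R = √(L/(4πσT⁴)).
σT⁴ = 3.62386×10⁹ W/m², so R = √(5.646×10²⁹/(4π×3.62386×10⁹)) = 3.52×10⁹ m.

R ≈ 3.52×10⁹ m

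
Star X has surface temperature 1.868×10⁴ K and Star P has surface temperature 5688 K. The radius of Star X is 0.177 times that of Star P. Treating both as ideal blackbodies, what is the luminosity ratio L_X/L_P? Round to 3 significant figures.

L ∝ R²T⁴, so L_X/L_P = (R_X/R_P)²(T_X/T_P)⁴ = (0.177)² × (1.868×10⁴/5688)⁴ = 0.031329 × 116.324 = 3.64.

L_X/L_P ≈ 3.64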